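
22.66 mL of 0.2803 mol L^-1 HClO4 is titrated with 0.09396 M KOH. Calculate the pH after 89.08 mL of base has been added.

12.26

n(acid) = 0.2803 x 0.02266 = 0.006352 mol; n(KOH) added = 0.09396 x 0.08908 = 0.008370 mol.
Base is in excess by 0.008370 - 0.006352 = 0.002018 mol in a total volume of 0.1117 L.
[OH^-] = 0.002018/0.1117 = 0.01806 M, so pOH = 1.74 and pH = 14.00 - 1.74 = 12.26.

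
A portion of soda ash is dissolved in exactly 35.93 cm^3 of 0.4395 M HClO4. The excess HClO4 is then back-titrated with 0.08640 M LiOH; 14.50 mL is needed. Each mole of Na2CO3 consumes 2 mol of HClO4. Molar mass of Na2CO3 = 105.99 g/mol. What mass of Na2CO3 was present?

0.770 g

Total n(HClO4) added = 0.4395 x 0.03593 = 0.01579 mol.
n(LiOH) used = 0.08640 x 0.01450 = 0.001253 mol, which equals the excess n(HClO4).
So n(HClO4) consumed by the sample = 0.01579 - 0.001253 = 0.01454 mol.
n(Na2CO3) = 0.01454 / 2 = 0.007269 mol.
mass = 0.007269 mol x 105.99 g/mol = 0.770 g.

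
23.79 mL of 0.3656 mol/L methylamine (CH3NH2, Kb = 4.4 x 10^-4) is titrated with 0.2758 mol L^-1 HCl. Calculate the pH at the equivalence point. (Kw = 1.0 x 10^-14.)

5.72

n(CH3NH2) = 0.3656 x 0.02379 = 0.008698 mol; V(HCl) at equivalence = 0.008698/0.2758 = 0.03154 L.
At equivalence the base is fully converted to CH3NH3+; total volume = 0.05533 L, so [CH3NH3+] = 0.008698/0.05533 = 0.1572 M.
Ka(CH3NH3+) = Kw/Kb = 1.0e-14 / 4.4 x 10^-4 = 2.27e-11.
[H^+] = sqrt(Ka x [CH3NH3+]) = sqrt(2.27e-11 x 0.1572) = 1.89e-6 M.
pH = -log(1.89e-6) = 5.72.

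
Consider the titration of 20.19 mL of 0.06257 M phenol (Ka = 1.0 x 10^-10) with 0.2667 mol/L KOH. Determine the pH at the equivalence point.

n(C6H5OH) = 0.06257 x 0.02019 = 0.001263 mol; V(KOH) at equivalence = 0.001263/0.2667 = 0.004737 L.
At equivalence all the acid is converted to C6H5O-; total volume = 0.02019 + 0.004737 = 0.02493 L, so [C6H5O-] = 0.001263/0.02493 = 0.05068 M.
Kb = Kw/Ka = 1.0e-14 / 1.0 x 10^-10 = 0.000100.
[OH^-] = sqrt(Kb x [C6H5O-]) = sqrt(0.000100 x 0.05068) = 0.00225 M.
pOH = 2.65, so pH = 14.00 - 2.65 = 11.35.

11.35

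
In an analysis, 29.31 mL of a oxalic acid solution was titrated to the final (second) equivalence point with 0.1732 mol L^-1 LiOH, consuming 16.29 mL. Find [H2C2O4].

0.0481 M

n(LiOH) = 0.1732 x 0.01629 = 0.002821 mol.
At the final (second) equivalence point, 2 mol OH^- react per mol H2C2O4, so n(H2C2O4) = 0.002821 / 2 = 0.001411 mol.
[H2C2O4] = 0.001411 / 0.02931 L = 0.0481 M.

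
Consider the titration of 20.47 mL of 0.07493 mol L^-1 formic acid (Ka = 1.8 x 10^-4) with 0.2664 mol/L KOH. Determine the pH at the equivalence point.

8.26

n(HCOOH) = 0.07493 x 0.02047 = 0.001534 mol; V(KOH) at equivalence = 0.001534/0.2664 = 0.005758 L.
At equivalence all the acid is converted to HCOO-; total volume = 0.02047 + 0.005758 = 0.02623 L, so [HCOO-] = 0.001534/0.02623 = 0.05848 M.
Kb = Kw/Ka = 1.0e-14 / 1.8 x 10^-4 = 5.56e-11.
[OH^-] = sqrt(Kb x [HCOO-]) = sqrt(5.56e-11 x 0.05848) = 1.80e-6 M.
pOH = 5.74, so pH = 14.00 - 5.74 = 8.26.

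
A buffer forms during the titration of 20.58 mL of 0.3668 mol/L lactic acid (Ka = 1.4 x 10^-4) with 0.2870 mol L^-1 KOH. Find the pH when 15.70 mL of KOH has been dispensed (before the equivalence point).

4.02

Initial n(HC3H5O3) = 0.3668 x 0.02058 = 0.007549 mol.
n(KOH) added = 0.2870 x 0.01570 = 0.004506 mol, converting that many moles of HC3H5O3 to C3H5O3-.
Remaining n(HC3H5O3) = 0.003043 mol; n(C3H5O3-) = 0.004506 mol.
By Henderson-Hasselbalch, pH = pKa + log([A^-]/[HA]) = 3.85 + log(0.004506/0.003043) = 3.85 + (+0.17) = 4.02.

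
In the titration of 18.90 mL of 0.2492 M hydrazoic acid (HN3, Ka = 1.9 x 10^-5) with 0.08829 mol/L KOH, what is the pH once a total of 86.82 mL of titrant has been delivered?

n(acid) = 0.2492 x 0.01890 = 0.004710 mol; n(KOH) added = 0.08829 x 0.08682 = 0.007665 mol.
Base is in excess by 0.007665 - 0.004710 = 0.002955 mol in a total volume of 0.1057 L.
[OH^-] = 0.002955/0.1057 = 0.02796 M, so pOH = 1.55 and pH = 14.00 - 1.55 = 12.45.

12.45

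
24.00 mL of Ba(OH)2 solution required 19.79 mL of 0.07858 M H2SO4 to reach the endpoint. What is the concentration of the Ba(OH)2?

0.0648 M

n(H2SO4) delivered = 0.07858 x 0.01979 = 0.001555 mol.
For a 1:1 reaction, n(Ba(OH)2) = 0.001555 mol.
[Ba(OH)2] = 0.001555 mol / 0.02400 L = 0.0648 M.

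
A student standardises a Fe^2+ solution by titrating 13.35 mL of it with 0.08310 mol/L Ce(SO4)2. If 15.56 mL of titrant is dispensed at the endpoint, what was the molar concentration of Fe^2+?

0.0969 M

n(Ce(SO4)2) = 0.08310 x 0.01556 = 0.001293 mol.
From the balanced equation, 1 mol Ce(SO4)2 reacts with 1 mol Fe^2+, so n(Fe^2+) = 0.001293 x 1/1 = 0.001293 mol.
[Fe^2+] = 0.001293 / 0.01335 L = 0.0969 M.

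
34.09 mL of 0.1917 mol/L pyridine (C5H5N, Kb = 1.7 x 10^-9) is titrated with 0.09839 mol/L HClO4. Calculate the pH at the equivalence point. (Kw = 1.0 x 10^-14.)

n(C5H5N) = 0.1917 x 0.03409 = 0.006535 mol; V(HClO4) at equivalence = 0.006535/0.09839 = 0.06642 L.
At equivalence the base is fully converted to C5H5NH+; total volume = 0.1005 L, so [C5H5NH+] = 0.006535/0.1005 = 0.06502 M.
Ka(C5H5NH+) = Kw/Kb = 1.0e-14 / 1.7 x 10^-9 = 5.88e-6.
[H^+] = sqrt(Ka x [C5H5NH+]) = sqrt(5.88e-6 x 0.06502) = 0.000618 M.
pH = -log(0.000618) = 3.21.

3.21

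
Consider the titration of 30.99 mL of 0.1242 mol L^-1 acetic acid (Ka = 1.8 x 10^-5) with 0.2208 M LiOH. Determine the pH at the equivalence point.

8.82

n(CH3COOH) = 0.1242 x 0.03099 = 0.003849 mol; V(LiOH) at equivalence = 0.003849/0.2208 = 0.01743 L.
At equivalence all the acid is converted to CH3COO-; total volume = 0.03099 + 0.01743 = 0.04842 L, so [CH3COO-] = 0.003849/0.04842 = 0.07949 M.
Kb = Kw/Ka = 1.0e-14 / 1.8 x 10^-5 = 5.56e-10.
[OH^-] = sqrt(Kb x [CH3COO-]) = sqrt(5.56e-10 x 0.07949) = 6.65e-6 M.
pOH = 5.18, so pH = 14.00 - 5.18 = 8.82.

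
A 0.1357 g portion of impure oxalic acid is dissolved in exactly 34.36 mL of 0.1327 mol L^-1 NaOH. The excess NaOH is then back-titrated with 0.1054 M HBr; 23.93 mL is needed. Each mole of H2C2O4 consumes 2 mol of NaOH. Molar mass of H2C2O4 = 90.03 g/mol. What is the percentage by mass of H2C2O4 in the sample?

67.6%

Total n(NaOH) added = 0.1327 x 0.03436 = 0.004560 mol.
n(HBr) used = 0.1054 x 0.02393 = 0.002522 mol, which equals the excess n(NaOH).
So n(NaOH) consumed by the sample = 0.004560 - 0.002522 = 0.002037 mol.
n(H2C2O4) = 0.002037 / 2 = 0.001019 mol.
mass H2C2O4 = 0.001019 x 90.03 = 0.09171 g, so %H2C2O4 = 0.09171/0.1357 x 100 = 67.6%.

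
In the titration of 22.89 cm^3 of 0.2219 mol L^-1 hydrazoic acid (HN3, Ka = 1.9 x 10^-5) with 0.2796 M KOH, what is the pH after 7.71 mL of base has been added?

4.59

Initial n(HN3) = 0.2219 x 0.02289 = 0.005079 mol.
n(KOH) added = 0.2796 x 0.007710 = 0.002156 mol, converting that many moles of HN3 to N3-.
Remaining n(HN3) = 0.002924 mol; n(N3-) = 0.002156 mol.
By Henderson-Hasselbalch, pH = pKa + log([A^-]/[HA]) = 4.72 + log(0.002156/0.002924) = 4.72 + (-0.13) = 4.59.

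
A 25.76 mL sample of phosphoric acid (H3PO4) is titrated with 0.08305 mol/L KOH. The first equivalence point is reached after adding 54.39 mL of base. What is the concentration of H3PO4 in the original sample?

n(KOH) = 0.08305 x 0.05439 = 0.004517 mol.
At the first equivalence point, 1 mol OH^- react per mol H3PO4, so n(H3PO4) = 0.004517 / 1 = 0.004517 mol.
[H3PO4] = 0.004517 / 0.02576 L = 0.175 M.

0.175 M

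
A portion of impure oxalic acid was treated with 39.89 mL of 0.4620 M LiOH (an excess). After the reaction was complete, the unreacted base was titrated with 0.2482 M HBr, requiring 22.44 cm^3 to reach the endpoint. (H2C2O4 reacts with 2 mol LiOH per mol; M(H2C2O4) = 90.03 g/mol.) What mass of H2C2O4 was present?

0.579 g

Total n(LiOH) added = 0.4620 x 0.03989 = 0.01843 mol.
n(HBr) used = 0.2482 x 0.02244 = 0.005570 mol, which equals the excess n(LiOH).
So n(LiOH) consumed by the sample = 0.01843 - 0.005570 = 0.01286 mol.
n(H2C2O4) = 0.01286 / 2 = 0.006430 mol.
mass = 0.006430 mol x 90.03 g/mol = 0.579 g.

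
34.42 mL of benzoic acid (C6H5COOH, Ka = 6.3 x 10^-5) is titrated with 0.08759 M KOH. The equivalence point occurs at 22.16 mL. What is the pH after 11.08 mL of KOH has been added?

11.08 mL is exactly half the equivalence volume (22.16/2), i.e. the half-equivalence point.
There, n(HA) = n(A^-), so pH = pKa = -log(6.3 x 10^-5) = 4.20.

4.20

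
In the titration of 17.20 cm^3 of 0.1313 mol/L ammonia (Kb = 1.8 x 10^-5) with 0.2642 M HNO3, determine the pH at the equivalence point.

n(NH3) = 0.1313 x 0.01720 = 0.002258 mol; V(HNO3) at equivalence = 0.002258/0.2642 = 0.008548 L.
At equivalence the base is fully converted to NH4+; total volume = 0.02575 L, so [NH4+] = 0.002258/0.02575 = 0.08771 M.
Ka(NH4+) = Kw/Kb = 1.0e-14 / 1.8 x 10^-5 = 5.56e-10.
[H^+] = sqrt(Ka x [NH4+]) = sqrt(5.56e-10 x 0.08771) = 6.98e-6 M.
pH = -log(6.98e-6) = 5.16.

5.16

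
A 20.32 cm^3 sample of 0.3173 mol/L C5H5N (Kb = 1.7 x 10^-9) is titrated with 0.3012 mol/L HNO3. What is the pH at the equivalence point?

3.02

n(C5H5N) = 0.3173 x 0.02032 = 0.006448 mol; V(HNO3) at equivalence = 0.006448/0.3012 = 0.02141 L.
At equivalence the base is fully converted to C5H5NH+; total volume = 0.04173 L, so [C5H5NH+] = 0.006448/0.04173 = 0.1545 M.
Ka(C5H5NH+) = Kw/Kb = 1.0e-14 / 1.7 x 10^-9 = 5.88e-6.
[H^+] = sqrt(Ka x [C5H5NH+]) = sqrt(5.88e-6 x 0.1545) = 0.000953 M.
pH = -log(0.000953) = 3.02.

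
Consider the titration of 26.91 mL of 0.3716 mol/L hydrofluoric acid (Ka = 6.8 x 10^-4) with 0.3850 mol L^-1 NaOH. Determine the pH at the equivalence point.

8.22

n(HF) = 0.3716 x 0.02691 = 0.01000 mol; V(NaOH) at equivalence = 0.01000/0.3850 = 0.02597 L.
At equivalence all the acid is converted to F-; total volume = 0.02691 + 0.02597 = 0.05288 L, so [F-] = 0.01000/0.05288 = 0.1891 M.
Kb = Kw/Ka = 1.0e-14 / 6.8 x 10^-4 = 1.47e-11.
[OH^-] = sqrt(Kb x [F-]) = sqrt(1.47e-11 x 0.1891) = 1.67e-6 M.
pOH = 5.78, so pH = 14.00 - 5.78 = 8.22.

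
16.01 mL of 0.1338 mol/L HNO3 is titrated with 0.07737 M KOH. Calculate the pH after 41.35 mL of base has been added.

12.27

n(acid) = 0.1338 x 0.01601 = 0.002142 mol; n(KOH) added = 0.07737 x 0.04135 = 0.003199 mol.
Base is in excess by 0.003199 - 0.002142 = 0.001057 mol in a total volume of 0.05736 L.
[OH^-] = 0.001057/0.05736 = 0.01843 M, so pOH = 1.73 and pH = 14.00 - 1.73 = 12.27.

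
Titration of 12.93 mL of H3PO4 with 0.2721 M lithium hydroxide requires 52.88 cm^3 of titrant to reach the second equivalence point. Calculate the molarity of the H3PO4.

n(LiOH) = 0.2721 x 0.05288 = 0.01439 mol.
At the second equivalence point, 2 mol OH^- react per mol H3PO4, so n(H3PO4) = 0.01439 / 2 = 0.007194 mol.
[H3PO4] = 0.007194 / 0.01293 L = 0.556 M.

0.556 M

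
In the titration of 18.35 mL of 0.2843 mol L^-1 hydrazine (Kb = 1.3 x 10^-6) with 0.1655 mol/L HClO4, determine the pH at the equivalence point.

n(N2H4) = 0.2843 x 0.01835 = 0.005217 mol; V(HClO4) at equivalence = 0.005217/0.1655 = 0.03152 L.
At equivalence the base is fully converted to N2H5+; total volume = 0.04987 L, so [N2H5+] = 0.005217/0.04987 = 0.1046 M.
Ka(N2H5+) = Kw/Kb = 1.0e-14 / 1.3 x 10^-6 = 7.69e-9.
[H^+] = sqrt(Ka x [N2H5+]) = sqrt(7.69e-9 x 0.1046) = 2.84e-5 M.
pH = -log(2.84e-5) = 4.55.

4.55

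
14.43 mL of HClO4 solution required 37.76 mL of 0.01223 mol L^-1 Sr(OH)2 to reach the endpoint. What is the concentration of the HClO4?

0.0640 M

n(Sr(OH)2) delivered = 0.01223 x 0.03776 = 0.0004618 mol.
The reaction is 2 HClO4 + 1 Sr(OH)2, so n(HClO4) = 0.0004618 x 2/1 = 0.0009236 mol.
[HClO4] = 0.0009236 mol / 0.01443 L = 0.0640 M.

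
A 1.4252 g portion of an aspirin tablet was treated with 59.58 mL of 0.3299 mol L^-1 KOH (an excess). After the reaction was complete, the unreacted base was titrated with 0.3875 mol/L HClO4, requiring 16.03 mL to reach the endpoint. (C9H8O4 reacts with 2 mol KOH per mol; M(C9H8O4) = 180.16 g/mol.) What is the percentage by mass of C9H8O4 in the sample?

Total n(KOH) added = 0.3299 x 0.05958 = 0.01966 mol.
n(HClO4) used = 0.3875 x 0.01603 = 0.006212 mol, which equals the excess n(KOH).
So n(KOH) consumed by the sample = 0.01966 - 0.006212 = 0.01344 mol.
n(C9H8O4) = 0.01344 / 2 = 0.006722 mol.
mass C9H8O4 = 0.006722 x 180.16 = 1.211 g, so %C9H8O4 = 1.211/1.4252 x 100 = 85.0%.

85.0%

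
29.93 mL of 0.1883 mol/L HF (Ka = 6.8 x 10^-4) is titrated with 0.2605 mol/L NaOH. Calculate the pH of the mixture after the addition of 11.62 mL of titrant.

3.23

Initial n(HF) = 0.1883 x 0.02993 = 0.005636 mol.
n(NaOH) added = 0.2605 x 0.01162 = 0.003027 mol, converting that many moles of HF to F-.
Remaining n(HF) = 0.002609 mol; n(F-) = 0.003027 mol.
By Henderson-Hasselbalch, pH = pKa + log([A^-]/[HA]) = 3.17 + log(0.003027/0.002609) = 3.17 + (+0.06) = 3.23.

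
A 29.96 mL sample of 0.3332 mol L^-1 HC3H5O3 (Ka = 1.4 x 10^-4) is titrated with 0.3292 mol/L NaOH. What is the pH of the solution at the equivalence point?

n(HC3H5O3) = 0.3332 x 0.02996 = 0.009983 mol; V(NaOH) at equivalence = 0.009983/0.3292 = 0.03032 L.
At equivalence all the acid is converted to C3H5O3-; total volume = 0.02996 + 0.03032 = 0.06028 L, so [C3H5O3-] = 0.009983/0.06028 = 0.1656 M.
Kb = Kw/Ka = 1.0e-14 / 1.4 x 10^-4 = 7.14e-11.
[OH^-] = sqrt(Kb x [C3H5O3-]) = sqrt(7.14e-11 x 0.1656) = 3.44e-6 M.
pOH = 5.46, so pH = 14.00 - 5.46 = 8.54.

8.54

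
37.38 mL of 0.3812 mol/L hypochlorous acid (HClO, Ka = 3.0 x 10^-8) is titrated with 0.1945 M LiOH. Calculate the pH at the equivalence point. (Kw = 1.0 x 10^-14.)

n(HClO) = 0.3812 x 0.03738 = 0.01425 mol; V(LiOH) at equivalence = 0.01425/0.1945 = 0.07326 L.
At equivalence all the acid is converted to ClO-; total volume = 0.03738 + 0.07326 = 0.1106 L, so [ClO-] = 0.01425/0.1106 = 0.1288 M.
Kb = Kw/Ka = 1.0e-14 / 3.0 x 10^-8 = 3.33e-7.
[OH^-] = sqrt(Kb x [ClO-]) = sqrt(3.33e-7 x 0.1288) = 0.000207 M.
pOH = 3.68, so pH = 14.00 - 3.68 = 10.32.

10.32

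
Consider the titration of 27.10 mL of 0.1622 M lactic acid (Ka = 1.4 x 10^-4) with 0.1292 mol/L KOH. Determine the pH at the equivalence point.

n(HC3H5O3) = 0.1622 x 0.02710 = 0.004396 mol; V(KOH) at equivalence = 0.004396/0.1292 = 0.03402 L.
At equivalence all the acid is converted to C3H5O3-; total volume = 0.02710 + 0.03402 = 0.06112 L, so [C3H5O3-] = 0.004396/0.06112 = 0.07192 M.
Kb = Kw/Ka = 1.0e-14 / 1.4 x 10^-4 = 7.14e-11.
[OH^-] = sqrt(Kb x [C3H5O3-]) = sqrt(7.14e-11 x 0.07192) = 2.27e-6 M.
pOH = 5.64, so pH = 14.00 - 5.64 = 8.36.

8.36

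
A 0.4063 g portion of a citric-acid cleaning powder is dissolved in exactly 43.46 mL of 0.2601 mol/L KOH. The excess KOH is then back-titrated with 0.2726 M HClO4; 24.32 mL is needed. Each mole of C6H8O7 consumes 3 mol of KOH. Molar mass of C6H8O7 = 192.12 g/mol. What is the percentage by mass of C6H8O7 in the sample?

73.7%

Total n(KOH) added = 0.2601 x 0.04346 = 0.01130 mol.
n(HClO4) used = 0.2726 x 0.02432 = 0.006630 mol, which equals the excess n(KOH).
So n(KOH) consumed by the sample = 0.01130 - 0.006630 = 0.004674 mol.
n(C6H8O7) = 0.004674 / 3 = 0.001558 mol.
mass C6H8O7 = 0.001558 x 192.12 = 0.2993 g, so %C6H8O7 = 0.2993/0.4063 x 100 = 73.7%.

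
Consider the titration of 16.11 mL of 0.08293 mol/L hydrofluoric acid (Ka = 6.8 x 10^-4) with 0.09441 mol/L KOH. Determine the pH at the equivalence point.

n(HF) = 0.08293 x 0.01611 = 0.001336 mol; V(KOH) at equivalence = 0.001336/0.09441 = 0.01415 L.
At equivalence all the acid is converted to F-; total volume = 0.01611 + 0.01415 = 0.03026 L, so [F-] = 0.001336/0.03026 = 0.04415 M.
Kb = Kw/Ka = 1.0e-14 / 6.8 x 10^-4 = 1.47e-11.
[OH^-] = sqrt(Kb x [F-]) = sqrt(1.47e-11 x 0.04415) = 8.06e-7 M.
pOH = 6.09, so pH = 14.00 - 6.09 = 7.91.

7.91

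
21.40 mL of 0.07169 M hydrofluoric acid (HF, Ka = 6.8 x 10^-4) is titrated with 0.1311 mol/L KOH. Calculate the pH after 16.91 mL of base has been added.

12.25

n(acid) = 0.07169 x 0.02140 = 0.001534 mol; n(KOH) added = 0.1311 x 0.01691 = 0.002217 mol.
Base is in excess by 0.002217 - 0.001534 = 0.0006827 mol in a total volume of 0.03831 L.
[OH^-] = 0.0006827/0.03831 = 0.01782 M, so pOH = 1.75 and pH = 14.00 - 1.75 = 12.25.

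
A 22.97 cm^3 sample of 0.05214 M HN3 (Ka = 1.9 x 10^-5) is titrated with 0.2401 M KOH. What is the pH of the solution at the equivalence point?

n(HN3) = 0.05214 x 0.02297 = 0.001198 mol; V(KOH) at equivalence = 0.001198/0.2401 = 0.004988 L.
At equivalence all the acid is converted to N3-; total volume = 0.02297 + 0.004988 = 0.02796 L, so [N3-] = 0.001198/0.02796 = 0.04284 M.
Kb = Kw/Ka = 1.0e-14 / 1.9 x 10^-5 = 5.26e-10.
[OH^-] = sqrt(Kb x [N3-]) = sqrt(5.26e-10 x 0.04284) = 4.75e-6 M.
pOH = 5.32, so pH = 14.00 - 5.32 = 8.68.

8.68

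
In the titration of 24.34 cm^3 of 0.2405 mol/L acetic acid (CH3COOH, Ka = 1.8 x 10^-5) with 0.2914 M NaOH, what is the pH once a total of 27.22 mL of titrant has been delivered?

12.61

n(acid) = 0.2405 x 0.02434 = 0.005854 mol; n(NaOH) added = 0.2914 x 0.02722 = 0.007932 mol.
Base is in excess by 0.007932 - 0.005854 = 0.002078 mol in a total volume of 0.05156 L.
[OH^-] = 0.002078/0.05156 = 0.04031 M, so pOH = 1.39 and pH = 14.00 - 1.39 = 12.61.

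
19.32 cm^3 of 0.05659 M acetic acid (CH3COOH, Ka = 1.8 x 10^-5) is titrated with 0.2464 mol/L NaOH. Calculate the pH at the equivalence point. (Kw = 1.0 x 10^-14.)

n(CH3COOH) = 0.05659 x 0.01932 = 0.001093 mol; V(NaOH) at equivalence = 0.001093/0.2464 = 0.004437 L.
At equivalence all the acid is converted to CH3COO-; total volume = 0.01932 + 0.004437 = 0.02376 L, so [CH3COO-] = 0.001093/0.02376 = 0.04602 M.
Kb = Kw/Ka = 1.0e-14 / 1.8 x 10^-5 = 5.56e-10.
[OH^-] = sqrt(Kb x [CH3COO-]) = sqrt(5.56e-10 x 0.04602) = 5.06e-6 M.
pOH = 5.30, so pH = 14.00 - 5.30 = 8.70.

8.70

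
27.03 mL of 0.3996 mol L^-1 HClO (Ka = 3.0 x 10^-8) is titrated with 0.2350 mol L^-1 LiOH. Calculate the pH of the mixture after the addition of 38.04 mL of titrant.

Initial n(HClO) = 0.3996 x 0.02703 = 0.01080 mol.
n(LiOH) added = 0.2350 x 0.03804 = 0.008939 mol, converting that many moles of HClO to ClO-.
Remaining n(HClO) = 0.001862 mol; n(ClO-) = 0.008939 mol.
By Henderson-Hasselbalch, pH = pKa + log([A^-]/[HA]) = 7.52 + log(0.008939/0.001862) = 7.52 + (+0.68) = 8.20.

8.20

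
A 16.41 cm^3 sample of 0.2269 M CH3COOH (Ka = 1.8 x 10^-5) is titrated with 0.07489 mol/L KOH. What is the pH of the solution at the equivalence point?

8.75

n(CH3COOH) = 0.2269 x 0.01641 = 0.003723 mol; V(KOH) at equivalence = 0.003723/0.07489 = 0.04972 L.
At equivalence all the acid is converted to CH3COO-; total volume = 0.01641 + 0.04972 = 0.06613 L, so [CH3COO-] = 0.003723/0.06613 = 0.05631 M.
Kb = Kw/Ka = 1.0e-14 / 1.8 x 10^-5 = 5.56e-10.
[OH^-] = sqrt(Kb x [CH3COO-]) = sqrt(5.56e-10 x 0.05631) = 5.59e-6 M.
pOH = 5.25, so pH = 14.00 - 5.25 = 8.75.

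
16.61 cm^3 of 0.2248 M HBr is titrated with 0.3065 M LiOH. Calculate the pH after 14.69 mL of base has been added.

n(acid) = 0.2248 x 0.01661 = 0.003734 mol; n(LiOH) added = 0.3065 x 0.01469 = 0.004502 mol.
Base is in excess by 0.004502 - 0.003734 = 0.0007686 mol in a total volume of 0.03130 L.
[OH^-] = 0.0007686/0.03130 = 0.02455 M, so pOH = 1.61 and pH = 14.00 - 1.61 = 12.39.

12.39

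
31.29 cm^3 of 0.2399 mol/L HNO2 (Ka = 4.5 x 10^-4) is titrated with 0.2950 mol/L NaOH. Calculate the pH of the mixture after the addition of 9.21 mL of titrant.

3.10

Initial n(HNO2) = 0.2399 x 0.03129 = 0.007506 mol.
n(NaOH) added = 0.2950 x 0.009210 = 0.002717 mol, converting that many moles of HNO2 to NO2-.
Remaining n(HNO2) = 0.004790 mol; n(NO2-) = 0.002717 mol.
By Henderson-Hasselbalch, pH = pKa + log([A^-]/[HA]) = 3.35 + log(0.002717/0.004790) = 3.35 + (-0.25) = 3.10.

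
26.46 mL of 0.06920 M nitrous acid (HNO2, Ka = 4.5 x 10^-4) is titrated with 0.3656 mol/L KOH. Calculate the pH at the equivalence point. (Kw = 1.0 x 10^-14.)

8.06

n(HNO2) = 0.06920 x 0.02646 = 0.001831 mol; V(KOH) at equivalence = 0.001831/0.3656 = 0.005008 L.
At equivalence all the acid is converted to NO2-; total volume = 0.02646 + 0.005008 = 0.03147 L, so [NO2-] = 0.001831/0.03147 = 0.05819 M.
Kb = Kw/Ka = 1.0e-14 / 4.5 x 10^-4 = 2.22e-11.
[OH^-] = sqrt(Kb x [NO2-]) = sqrt(2.22e-11 x 0.05819) = 1.14e-6 M.
pOH = 5.94, so pH = 14.00 - 5.94 = 8.06.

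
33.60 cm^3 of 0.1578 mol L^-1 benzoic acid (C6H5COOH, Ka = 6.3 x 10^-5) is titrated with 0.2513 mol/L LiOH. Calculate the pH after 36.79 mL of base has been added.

n(acid) = 0.1578 x 0.03360 = 0.005302 mol; n(LiOH) added = 0.2513 x 0.03679 = 0.009245 mol.
Base is in excess by 0.009245 - 0.005302 = 0.003943 mol in a total volume of 0.07039 L.
[OH^-] = 0.003943/0.07039 = 0.05602 M, so pOH = 1.25 and pH = 14.00 - 1.25 = 12.75.

12.75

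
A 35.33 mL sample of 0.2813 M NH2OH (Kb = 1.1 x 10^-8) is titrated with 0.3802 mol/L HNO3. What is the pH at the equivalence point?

n(NH2OH) = 0.2813 x 0.03533 = 0.009938 mol; V(HNO3) at equivalence = 0.009938/0.3802 = 0.02614 L.
At equivalence the base is fully converted to NH3OH+; total volume = 0.06147 L, so [NH3OH+] = 0.009938/0.06147 = 0.1617 M.
Ka(NH3OH+) = Kw/Kb = 1.0e-14 / 1.1 x 10^-8 = 9.09e-7.
[H^+] = sqrt(Ka x [NH3OH+]) = sqrt(9.09e-7 x 0.1617) = 0.000383 M.
pH = -log(0.000383) = 3.42.

3.42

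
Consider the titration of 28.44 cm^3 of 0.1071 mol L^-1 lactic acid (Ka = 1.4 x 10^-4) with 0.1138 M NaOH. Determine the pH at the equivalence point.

8.30

n(HC3H5O3) = 0.1071 x 0.02844 = 0.003046 mol; V(NaOH) at equivalence = 0.003046/0.1138 = 0.02677 L.
At equivalence all the acid is converted to C3H5O3-; total volume = 0.02844 + 0.02677 = 0.05521 L, so [C3H5O3-] = 0.003046/0.05521 = 0.05517 M.
Kb = Kw/Ka = 1.0e-14 / 1.4 x 10^-4 = 7.14e-11.
[OH^-] = sqrt(Kb x [C3H5O3-]) = sqrt(7.14e-11 x 0.05517) = 1.99e-6 M.
pOH = 5.70, so pH = 14.00 - 5.70 = 8.30.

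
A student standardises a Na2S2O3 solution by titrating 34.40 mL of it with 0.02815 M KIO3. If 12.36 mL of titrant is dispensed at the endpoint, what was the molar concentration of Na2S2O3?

n(KIO3) = 0.02815 x 0.01236 = 0.0003479 mol.
From the balanced equation, 1 mol KIO3 reacts with 6 mol Na2S2O3, so n(Na2S2O3) = 0.0003479 x 6/1 = 0.002088 mol.
[Na2S2O3] = 0.002088 / 0.03440 L = 0.0607 M.

0.0607 M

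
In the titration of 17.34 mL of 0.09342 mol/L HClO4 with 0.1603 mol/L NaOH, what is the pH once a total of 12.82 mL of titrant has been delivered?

n(acid) = 0.09342 x 0.01734 = 0.001620 mol; n(NaOH) added = 0.1603 x 0.01282 = 0.002055 mol.
Base is in excess by 0.002055 - 0.001620 = 0.0004351 mol in a total volume of 0.03016 L.
[OH^-] = 0.0004351/0.03016 = 0.01443 M, so pOH = 1.84 and pH = 14.00 - 1.84 = 12.16.

12.16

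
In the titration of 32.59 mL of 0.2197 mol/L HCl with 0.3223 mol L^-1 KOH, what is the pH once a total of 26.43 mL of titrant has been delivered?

12.36

n(acid) = 0.2197 x 0.03259 = 0.007160 mol; n(KOH) added = 0.3223 x 0.02643 = 0.008518 mol.
Base is in excess by 0.008518 - 0.007160 = 0.001358 mol in a total volume of 0.05902 L.
[OH^-] = 0.001358/0.05902 = 0.02302 M, so pOH = 1.64 and pH = 14.00 - 1.64 = 12.36.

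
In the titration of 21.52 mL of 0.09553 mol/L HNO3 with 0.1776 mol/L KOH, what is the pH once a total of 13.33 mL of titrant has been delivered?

n(acid) = 0.09553 x 0.02152 = 0.002056 mol; n(KOH) added = 0.1776 x 0.01333 = 0.002367 mol.
Base is in excess by 0.002367 - 0.002056 = 0.0003116 mol in a total volume of 0.03485 L.
[OH^-] = 0.0003116/0.03485 = 0.008941 M, so pOH = 2.05 and pH = 14.00 - 2.05 = 11.95.

11.95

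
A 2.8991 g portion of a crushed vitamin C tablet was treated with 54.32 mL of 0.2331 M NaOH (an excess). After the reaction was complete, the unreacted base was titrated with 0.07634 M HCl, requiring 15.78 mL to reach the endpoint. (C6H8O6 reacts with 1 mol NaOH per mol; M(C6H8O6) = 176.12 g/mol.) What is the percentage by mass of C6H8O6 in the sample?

Total n(NaOH) added = 0.2331 x 0.05432 = 0.01266 mol.
n(HCl) used = 0.07634 x 0.01578 = 0.001205 mol, which equals the excess n(NaOH).
So n(NaOH) consumed by the sample = 0.01266 - 0.001205 = 0.01146 mol.
n(C6H8O6) = 0.01146 / 1 = 0.01146 mol.
mass C6H8O6 = 0.01146 x 176.12 = 2.018 g, so %C6H8O6 = 2.018/2.8991 x 100 = 69.6%.

69.6%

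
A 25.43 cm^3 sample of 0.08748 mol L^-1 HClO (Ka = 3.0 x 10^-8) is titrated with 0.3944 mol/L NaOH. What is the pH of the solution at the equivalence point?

10.19

n(HClO) = 0.08748 x 0.02543 = 0.002225 mol; V(NaOH) at equivalence = 0.002225/0.3944 = 0.005641 L.
At equivalence all the acid is converted to ClO-; total volume = 0.02543 + 0.005641 = 0.03107 L, so [ClO-] = 0.002225/0.03107 = 0.07160 M.
Kb = Kw/Ka = 1.0e-14 / 3.0 x 10^-8 = 3.33e-7.
[OH^-] = sqrt(Kb x [ClO-]) = sqrt(3.33e-7 x 0.07160) = 0.000154 M.
pOH = 3.81, so pH = 14.00 - 3.81 = 10.19.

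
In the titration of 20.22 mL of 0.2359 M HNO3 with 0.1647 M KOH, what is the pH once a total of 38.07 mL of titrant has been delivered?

n(acid) = 0.2359 x 0.02022 = 0.004770 mol; n(KOH) added = 0.1647 x 0.03807 = 0.006270 mol.
Base is in excess by 0.006270 - 0.004770 = 0.001500 mol in a total volume of 0.05829 L.
[OH^-] = 0.001500/0.05829 = 0.02574 M, so pOH = 1.59 and pH = 14.00 - 1.59 = 12.41.

12.41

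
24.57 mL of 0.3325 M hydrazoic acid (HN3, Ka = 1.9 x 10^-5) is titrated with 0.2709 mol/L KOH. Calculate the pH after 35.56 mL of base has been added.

n(acid) = 0.3325 x 0.02457 = 0.008170 mol; n(KOH) added = 0.2709 x 0.03556 = 0.009633 mol.
Base is in excess by 0.009633 - 0.008170 = 0.001464 mol in a total volume of 0.06013 L.
[OH^-] = 0.001464/0.06013 = 0.02434 M, so pOH = 1.61 and pH = 14.00 - 1.61 = 12.39.

12.39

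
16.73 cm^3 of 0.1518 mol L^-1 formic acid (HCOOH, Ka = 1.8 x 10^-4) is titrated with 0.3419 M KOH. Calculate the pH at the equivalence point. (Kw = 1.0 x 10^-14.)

n(HCOOH) = 0.1518 x 0.01673 = 0.002540 mol; V(KOH) at equivalence = 0.002540/0.3419 = 0.007428 L.
At equivalence all the acid is converted to HCOO-; total volume = 0.01673 + 0.007428 = 0.02416 L, so [HCOO-] = 0.002540/0.02416 = 0.1051 M.
Kb = Kw/Ka = 1.0e-14 / 1.8 x 10^-4 = 5.56e-11.
[OH^-] = sqrt(Kb x [HCOO-]) = sqrt(5.56e-11 x 0.1051) = 2.42e-6 M.
pOH = 5.62, so pH = 14.00 - 5.62 = 8.38.

8.38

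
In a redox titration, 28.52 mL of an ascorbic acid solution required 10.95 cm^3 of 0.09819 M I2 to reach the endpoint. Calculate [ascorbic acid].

n(I2) = 0.09819 x 0.01095 = 0.001075 mol.
From the balanced equation, 1 mol I2 reacts with 1 mol ascorbic acid, so n(ascorbic acid) = 0.001075 x 1/1 = 0.001075 mol.
[ascorbic acid] = 0.001075 / 0.02852 L = 0.0377 M.

0.0377 M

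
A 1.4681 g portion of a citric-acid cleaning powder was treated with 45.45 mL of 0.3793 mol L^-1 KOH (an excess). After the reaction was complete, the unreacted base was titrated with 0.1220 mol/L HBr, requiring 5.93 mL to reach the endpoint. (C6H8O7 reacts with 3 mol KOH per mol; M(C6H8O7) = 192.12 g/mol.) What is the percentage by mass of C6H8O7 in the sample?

Total n(KOH) added = 0.3793 x 0.04545 = 0.01724 mol.
n(HBr) used = 0.1220 x 0.005930 = 0.0007235 mol, which equals the excess n(KOH).
So n(KOH) consumed by the sample = 0.01724 - 0.0007235 = 0.01652 mol.
n(C6H8O7) = 0.01652 / 3 = 0.005505 mol.
mass C6H8O7 = 0.005505 x 192.12 = 1.058 g, so %C6H8O7 = 1.058/1.4681 x 100 = 72.0%.

72.0%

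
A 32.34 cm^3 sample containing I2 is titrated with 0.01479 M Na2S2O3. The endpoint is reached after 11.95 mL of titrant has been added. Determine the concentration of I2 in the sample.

0.00273 M

n(Na2S2O3) = 0.01479 x 0.01195 = 0.0001767 mol.
From the balanced equation, 2 mol Na2S2O3 reacts with 1 mol I2, so n(I2) = 0.0001767 x 1/2 = 8.837e-5 mol.
[I2] = 8.837e-5 / 0.03234 L = 0.00273 M.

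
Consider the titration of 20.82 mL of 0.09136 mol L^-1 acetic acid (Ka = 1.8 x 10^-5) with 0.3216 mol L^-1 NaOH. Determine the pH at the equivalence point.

n(CH3COOH) = 0.09136 x 0.02082 = 0.001902 mol; V(NaOH) at equivalence = 0.001902/0.3216 = 0.005915 L.
At equivalence all the acid is converted to CH3COO-; total volume = 0.02082 + 0.005915 = 0.02673 L, so [CH3COO-] = 0.001902/0.02673 = 0.07115 M.
Kb = Kw/Ka = 1.0e-14 / 1.8 x 10^-5 = 5.56e-10.
[OH^-] = sqrt(Kb x [CH3COO-]) = sqrt(5.56e-10 x 0.07115) = 6.29e-6 M.
pOH = 5.20, so pH = 14.00 - 5.20 = 8.80.

8.80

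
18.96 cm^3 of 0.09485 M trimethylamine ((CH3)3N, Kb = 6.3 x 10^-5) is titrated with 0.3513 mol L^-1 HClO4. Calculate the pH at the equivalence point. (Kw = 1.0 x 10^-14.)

5.46

n((CH3)3N) = 0.09485 x 0.01896 = 0.001798 mol; V(HClO4) at equivalence = 0.001798/0.3513 = 0.005119 L.
At equivalence the base is fully converted to (CH3)3NH+; total volume = 0.02408 L, so [(CH3)3NH+] = 0.001798/0.02408 = 0.07469 M.
Ka((CH3)3NH+) = Kw/Kb = 1.0e-14 / 6.3 x 10^-5 = 1.59e-10.
[H^+] = sqrt(Ka x [(CH3)3NH+]) = sqrt(1.59e-10 x 0.07469) = 3.44e-6 M.
pH = -log(3.44e-6) = 5.46.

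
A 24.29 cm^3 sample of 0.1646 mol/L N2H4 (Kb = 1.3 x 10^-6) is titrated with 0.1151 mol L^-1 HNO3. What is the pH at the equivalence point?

n(N2H4) = 0.1646 x 0.02429 = 0.003998 mol; V(HNO3) at equivalence = 0.003998/0.1151 = 0.03474 L.
At equivalence the base is fully converted to N2H5+; total volume = 0.05903 L, so [N2H5+] = 0.003998/0.05903 = 0.06773 M.
Ka(N2H5+) = Kw/Kb = 1.0e-14 / 1.3 x 10^-6 = 7.69e-9.
[H^+] = sqrt(Ka x [N2H5+]) = sqrt(7.69e-9 x 0.06773) = 2.28e-5 M.
pH = -log(2.28e-5) = 4.64.

4.64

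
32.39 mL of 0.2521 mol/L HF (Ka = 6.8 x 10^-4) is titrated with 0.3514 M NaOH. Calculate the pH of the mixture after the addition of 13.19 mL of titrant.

3.29

Initial n(HF) = 0.2521 x 0.03239 = 0.008166 mol.
n(NaOH) added = 0.3514 x 0.01319 = 0.004635 mol, converting that many moles of HF to F-.
Remaining n(HF) = 0.003531 mol; n(F-) = 0.004635 mol.
By Henderson-Hasselbalch, pH = pKa + log([A^-]/[HA]) = 3.17 + log(0.004635/0.003531) = 3.17 + (+0.12) = 3.29.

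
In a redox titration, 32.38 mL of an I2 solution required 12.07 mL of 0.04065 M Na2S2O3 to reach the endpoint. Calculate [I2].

0.00758 M

n(Na2S2O3) = 0.04065 x 0.01207 = 0.0004906 mol.
From the balanced equation, 2 mol Na2S2O3 reacts with 1 mol I2, so n(I2) = 0.0004906 x 1/2 = 0.0002453 mol.
[I2] = 0.0002453 / 0.03238 L = 0.00758 M.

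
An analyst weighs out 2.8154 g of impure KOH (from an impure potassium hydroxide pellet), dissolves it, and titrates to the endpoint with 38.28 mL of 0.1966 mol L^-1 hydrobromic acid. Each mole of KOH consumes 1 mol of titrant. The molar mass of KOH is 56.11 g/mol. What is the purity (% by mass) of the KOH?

15.0%

n(HBr) = 0.1966 x 0.03828 = 0.007526 mol.
n(KOH) = 0.007526 / 1 = 0.007526 mol.
mass of KOH = 0.007526 x 56.11 = 0.4223 g.
% purity = 0.4223 / 2.8154 x 100 = 15.0%.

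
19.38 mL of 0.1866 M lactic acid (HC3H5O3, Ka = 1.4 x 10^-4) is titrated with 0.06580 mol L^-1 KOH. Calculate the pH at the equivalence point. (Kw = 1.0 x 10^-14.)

8.27

n(HC3H5O3) = 0.1866 x 0.01938 = 0.003616 mol; V(KOH) at equivalence = 0.003616/0.06580 = 0.05496 L.
At equivalence all the acid is converted to C3H5O3-; total volume = 0.01938 + 0.05496 = 0.07434 L, so [C3H5O3-] = 0.003616/0.07434 = 0.04865 M.
Kb = Kw/Ka = 1.0e-14 / 1.4 x 10^-4 = 7.14e-11.
[OH^-] = sqrt(Kb x [C3H5O3-]) = sqrt(7.14e-11 x 0.04865) = 1.86e-6 M.
pOH = 5.73, so pH = 14.00 - 5.73 = 8.27.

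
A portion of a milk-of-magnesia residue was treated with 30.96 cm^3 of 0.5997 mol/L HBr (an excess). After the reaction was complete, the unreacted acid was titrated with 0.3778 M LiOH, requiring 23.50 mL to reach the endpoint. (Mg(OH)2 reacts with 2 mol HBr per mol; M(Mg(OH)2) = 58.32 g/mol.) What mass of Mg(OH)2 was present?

0.283 g

Total n(HBr) added = 0.5997 x 0.03096 = 0.01857 mol.
n(LiOH) used = 0.3778 x 0.02350 = 0.008878 mol, which equals the excess n(HBr).
So n(HBr) consumed by the sample = 0.01857 - 0.008878 = 0.009688 mol.
n(Mg(OH)2) = 0.009688 / 2 = 0.004844 mol.
mass = 0.004844 mol x 58.32 g/mol = 0.283 g.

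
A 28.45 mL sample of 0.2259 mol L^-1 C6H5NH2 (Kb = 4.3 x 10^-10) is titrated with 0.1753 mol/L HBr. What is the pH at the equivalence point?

n(C6H5NH2) = 0.2259 x 0.02845 = 0.006427 mol; V(HBr) at equivalence = 0.006427/0.1753 = 0.03666 L.
At equivalence the base is fully converted to C6H5NH3+; total volume = 0.06511 L, so [C6H5NH3+] = 0.006427/0.06511 = 0.09870 M.
Ka(C6H5NH3+) = Kw/Kb = 1.0e-14 / 4.3 x 10^-10 = 2.33e-5.
[H^+] = sqrt(Ka x [C6H5NH3+]) = sqrt(2.33e-5 x 0.09870) = 0.00152 M.
pH = -log(0.00152) = 2.82.

2.82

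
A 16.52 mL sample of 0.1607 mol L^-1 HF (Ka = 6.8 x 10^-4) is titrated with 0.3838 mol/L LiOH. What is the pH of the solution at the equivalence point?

8.11

n(HF) = 0.1607 x 0.01652 = 0.002655 mol; V(LiOH) at equivalence = 0.002655/0.3838 = 0.006917 L.
At equivalence all the acid is converted to F-; total volume = 0.01652 + 0.006917 = 0.02344 L, so [F-] = 0.002655/0.02344 = 0.1133 M.
Kb = Kw/Ka = 1.0e-14 / 6.8 x 10^-4 = 1.47e-11.
[OH^-] = sqrt(Kb x [F-]) = sqrt(1.47e-11 x 0.1133) = 1.29e-6 M.
pOH = 5.89, so pH = 14.00 - 5.89 = 8.11.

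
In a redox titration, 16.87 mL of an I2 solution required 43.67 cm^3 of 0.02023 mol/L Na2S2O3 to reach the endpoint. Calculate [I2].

0.0262 M

n(Na2S2O3) = 0.02023 x 0.04367 = 0.0008834 mol.
From the balanced equation, 2 mol Na2S2O3 reacts with 1 mol I2, so n(I2) = 0.0008834 x 1/2 = 0.0004417 mol.
[I2] = 0.0004417 / 0.01687 L = 0.0262 M.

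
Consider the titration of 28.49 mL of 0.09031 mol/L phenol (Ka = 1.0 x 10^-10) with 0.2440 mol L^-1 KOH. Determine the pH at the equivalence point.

11.41

n(C6H5OH) = 0.09031 x 0.02849 = 0.002573 mol; V(KOH) at equivalence = 0.002573/0.2440 = 0.01054 L.
At equivalence all the acid is converted to C6H5O-; total volume = 0.02849 + 0.01054 = 0.03903 L, so [C6H5O-] = 0.002573/0.03903 = 0.06591 M.
Kb = Kw/Ka = 1.0e-14 / 1.0 x 10^-10 = 0.000100.
[OH^-] = sqrt(Kb x [C6H5O-]) = sqrt(0.000100 x 0.06591) = 0.00257 M.
pOH = 2.59, so pH = 14.00 - 2.59 = 11.41.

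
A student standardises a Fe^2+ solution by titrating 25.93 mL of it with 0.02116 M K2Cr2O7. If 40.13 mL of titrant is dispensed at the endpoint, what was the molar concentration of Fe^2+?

n(K2Cr2O7) = 0.02116 x 0.04013 = 0.0008492 mol.
From the balanced equation, 1 mol K2Cr2O7 reacts with 6 mol Fe^2+, so n(Fe^2+) = 0.0008492 x 6/1 = 0.005095 mol.
[Fe^2+] = 0.005095 / 0.02593 L = 0.196 M.

0.196 M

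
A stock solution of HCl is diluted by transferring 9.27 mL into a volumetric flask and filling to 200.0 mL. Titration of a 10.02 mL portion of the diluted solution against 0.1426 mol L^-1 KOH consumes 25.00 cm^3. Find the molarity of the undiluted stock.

7.68 M

n(KOH) = 0.1426 x 0.02500 = 0.003565 mol.
n(HCl) in the aliquot = 0.003565 mol.
[diluted HCl] = 0.003565 / 0.01002 = 0.3558 M.
Dilution factor = 200.0/9.270 = 21.57, so [stock] = 0.3558 x 21.57 = 7.68 M.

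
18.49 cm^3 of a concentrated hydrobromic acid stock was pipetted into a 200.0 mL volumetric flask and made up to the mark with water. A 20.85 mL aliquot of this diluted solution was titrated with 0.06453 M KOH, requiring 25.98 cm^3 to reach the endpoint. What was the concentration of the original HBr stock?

0.870 M

n(KOH) = 0.06453 x 0.02598 = 0.001676 mol.
n(HBr) in the aliquot = 0.001676 mol.
[diluted HBr] = 0.001676 / 0.02085 = 0.08041 M.
Dilution factor = 200.0/18.49 = 10.82, so [stock] = 0.08041 x 10.82 = 0.870 M.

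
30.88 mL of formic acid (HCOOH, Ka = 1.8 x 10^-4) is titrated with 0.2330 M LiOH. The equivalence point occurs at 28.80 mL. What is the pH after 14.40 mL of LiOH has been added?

3.74

14.40 mL is exactly half the equivalence volume (28.80/2), i.e. the half-equivalence point.
There, n(HA) = n(A^-), so pH = pKa = -log(1.8 x 10^-4) = 3.74.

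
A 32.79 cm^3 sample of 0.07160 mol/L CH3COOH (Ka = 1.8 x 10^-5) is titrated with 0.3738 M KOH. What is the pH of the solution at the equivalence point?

n(CH3COOH) = 0.07160 x 0.03279 = 0.002348 mol; V(KOH) at equivalence = 0.002348/0.3738 = 0.006281 L.
At equivalence all the acid is converted to CH3COO-; total volume = 0.03279 + 0.006281 = 0.03907 L, so [CH3COO-] = 0.002348/0.03907 = 0.06009 M.
Kb = Kw/Ka = 1.0e-14 / 1.8 x 10^-5 = 5.56e-10.
[OH^-] = sqrt(Kb x [CH3COO-]) = sqrt(5.56e-10 x 0.06009) = 5.78e-6 M.
pOH = 5.24, so pH = 14.00 - 5.24 = 8.76.

8.76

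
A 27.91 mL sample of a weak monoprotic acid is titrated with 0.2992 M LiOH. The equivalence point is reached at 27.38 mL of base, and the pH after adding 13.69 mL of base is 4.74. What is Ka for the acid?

13.69 mL is half of the equivalence volume, so this is the half-equivalence point where [HA] = [A^-].
At half-equivalence pH = pKa, so pKa = 4.74.
Ka = 10^(-4.74) = 1.8 x 10^-5.

1.8 x 10^-5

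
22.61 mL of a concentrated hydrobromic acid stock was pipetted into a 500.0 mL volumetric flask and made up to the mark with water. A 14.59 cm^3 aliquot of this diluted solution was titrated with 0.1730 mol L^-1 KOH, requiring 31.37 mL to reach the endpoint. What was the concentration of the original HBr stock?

8.23 M

n(KOH) = 0.1730 x 0.03137 = 0.005427 mol.
n(HBr) in the aliquot = 0.005427 mol.
[diluted HBr] = 0.005427 / 0.01459 = 0.3720 M.
Dilution factor = 500.0/22.61 = 22.11, so [stock] = 0.3720 x 22.11 = 8.23 M.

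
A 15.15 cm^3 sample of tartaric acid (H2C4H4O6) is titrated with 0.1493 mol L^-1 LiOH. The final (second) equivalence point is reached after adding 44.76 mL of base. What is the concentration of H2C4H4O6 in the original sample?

0.221 M

n(LiOH) = 0.1493 x 0.04476 = 0.006683 mol.
At the final (second) equivalence point, 2 mol OH^- react per mol H2C4H4O6, so n(H2C4H4O6) = 0.006683 / 2 = 0.003341 mol.
[H2C4H4O6] = 0.003341 / 0.01515 L = 0.221 M.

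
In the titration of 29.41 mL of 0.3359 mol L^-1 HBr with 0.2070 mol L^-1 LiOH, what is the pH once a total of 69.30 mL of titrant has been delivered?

n(acid) = 0.3359 x 0.02941 = 0.009879 mol; n(LiOH) added = 0.2070 x 0.06930 = 0.01435 mol.
Base is in excess by 0.01435 - 0.009879 = 0.004466 mol in a total volume of 0.09871 L.
[OH^-] = 0.004466/0.09871 = 0.04525 M, so pOH = 1.34 and pH = 14.00 - 1.34 = 12.66.

12.66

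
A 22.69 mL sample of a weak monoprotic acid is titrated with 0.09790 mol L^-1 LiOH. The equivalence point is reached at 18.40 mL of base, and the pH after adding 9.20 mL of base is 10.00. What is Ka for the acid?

9.20 mL is half of the equivalence volume, so this is the half-equivalence point where [HA] = [A^-].
At half-equivalence pH = pKa, so pKa = 10.00.
Ka = 10^(-10.00) = 1.0 x 10^-10.

1.0 x 10^-10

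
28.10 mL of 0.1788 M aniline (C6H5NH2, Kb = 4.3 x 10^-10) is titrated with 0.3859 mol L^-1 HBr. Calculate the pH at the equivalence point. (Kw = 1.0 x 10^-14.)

n(C6H5NH2) = 0.1788 x 0.02810 = 0.005024 mol; V(HBr) at equivalence = 0.005024/0.3859 = 0.01302 L.
At equivalence the base is fully converted to C6H5NH3+; total volume = 0.04112 L, so [C6H5NH3+] = 0.005024/0.04112 = 0.1222 M.
Ka(C6H5NH3+) = Kw/Kb = 1.0e-14 / 4.3 x 10^-10 = 2.33e-5.
[H^+] = sqrt(Ka x [C6H5NH3+]) = sqrt(2.33e-5 x 0.1222) = 0.00169 M.
pH = -log(0.00169) = 2.77.

2.77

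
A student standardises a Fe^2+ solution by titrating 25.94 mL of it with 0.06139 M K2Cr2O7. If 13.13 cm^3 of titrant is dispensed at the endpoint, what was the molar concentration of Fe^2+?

0.186 M

n(K2Cr2O7) = 0.06139 x 0.01313 = 0.0008061 mol.
From the balanced equation, 1 mol K2Cr2O7 reacts with 6 mol Fe^2+, so n(Fe^2+) = 0.0008061 x 6/1 = 0.004836 mol.
[Fe^2+] = 0.004836 / 0.02594 L = 0.186 M.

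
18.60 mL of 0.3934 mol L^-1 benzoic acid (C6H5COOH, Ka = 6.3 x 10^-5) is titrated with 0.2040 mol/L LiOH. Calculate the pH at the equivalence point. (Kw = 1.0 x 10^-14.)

8.66

n(C6H5COOH) = 0.3934 x 0.01860 = 0.007317 mol; V(LiOH) at equivalence = 0.007317/0.2040 = 0.03587 L.
At equivalence all the acid is converted to C6H5COO-; total volume = 0.01860 + 0.03587 = 0.05447 L, so [C6H5COO-] = 0.007317/0.05447 = 0.1343 M.
Kb = Kw/Ka = 1.0e-14 / 6.3 x 10^-5 = 1.59e-10.
[OH^-] = sqrt(Kb x [C6H5COO-]) = sqrt(1.59e-10 x 0.1343) = 4.62e-6 M.
pOH = 5.34, so pH = 14.00 - 5.34 = 8.66.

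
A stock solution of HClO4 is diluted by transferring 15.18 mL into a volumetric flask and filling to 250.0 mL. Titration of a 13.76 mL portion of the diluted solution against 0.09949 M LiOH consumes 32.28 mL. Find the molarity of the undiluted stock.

n(LiOH) = 0.09949 x 0.03228 = 0.003212 mol.
n(HClO4) in the aliquot = 0.003212 mol.
[diluted HClO4] = 0.003212 / 0.01376 = 0.2334 M.
Dilution factor = 250.0/15.18 = 16.47, so [stock] = 0.2334 x 16.47 = 3.84 M.

3.84 M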